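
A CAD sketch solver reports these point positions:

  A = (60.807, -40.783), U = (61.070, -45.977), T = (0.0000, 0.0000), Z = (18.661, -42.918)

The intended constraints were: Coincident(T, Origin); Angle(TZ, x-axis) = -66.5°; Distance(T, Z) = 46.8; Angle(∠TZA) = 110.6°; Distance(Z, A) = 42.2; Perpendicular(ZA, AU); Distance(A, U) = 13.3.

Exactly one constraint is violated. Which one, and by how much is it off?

Distance(A, U) = 13.3 — off by 8.10.

T = (0.00, 0.00) ✓; TZ at -66.50° ✓; |TZ| = 46.80 ✓; ∠TZA = 110.6° ✓; |ZA| = 42.20 ✓; ∠(ZA, AU) = 90.00° ✓; |AU| = 5.201 ✗.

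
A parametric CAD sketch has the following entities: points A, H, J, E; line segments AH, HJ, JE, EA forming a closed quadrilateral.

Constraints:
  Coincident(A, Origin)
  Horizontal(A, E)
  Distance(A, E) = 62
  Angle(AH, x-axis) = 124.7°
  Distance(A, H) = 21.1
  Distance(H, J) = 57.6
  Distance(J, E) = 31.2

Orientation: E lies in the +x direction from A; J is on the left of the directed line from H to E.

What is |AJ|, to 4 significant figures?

51.95

Checks: |HJ| = 57.60 ✓; |JE| = 31.20 ✓.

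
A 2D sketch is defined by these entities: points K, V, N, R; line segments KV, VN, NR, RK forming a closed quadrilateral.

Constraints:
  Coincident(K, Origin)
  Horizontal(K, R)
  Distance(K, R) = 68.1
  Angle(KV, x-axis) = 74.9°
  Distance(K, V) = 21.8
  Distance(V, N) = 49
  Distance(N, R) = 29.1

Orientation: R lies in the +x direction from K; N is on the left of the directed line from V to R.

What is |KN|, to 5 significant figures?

60.219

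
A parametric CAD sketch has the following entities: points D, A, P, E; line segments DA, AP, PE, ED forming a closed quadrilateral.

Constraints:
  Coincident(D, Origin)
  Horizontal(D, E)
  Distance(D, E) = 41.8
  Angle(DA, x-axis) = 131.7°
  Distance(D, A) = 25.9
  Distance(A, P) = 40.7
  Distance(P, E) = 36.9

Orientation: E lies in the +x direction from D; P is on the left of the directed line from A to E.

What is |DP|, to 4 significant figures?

37.87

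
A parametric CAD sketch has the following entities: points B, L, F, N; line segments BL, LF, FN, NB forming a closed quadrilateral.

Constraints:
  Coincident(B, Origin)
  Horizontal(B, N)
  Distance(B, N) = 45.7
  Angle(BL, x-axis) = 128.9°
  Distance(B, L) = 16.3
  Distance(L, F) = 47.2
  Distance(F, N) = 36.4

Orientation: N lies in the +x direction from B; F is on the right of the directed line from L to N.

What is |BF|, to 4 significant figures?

30.90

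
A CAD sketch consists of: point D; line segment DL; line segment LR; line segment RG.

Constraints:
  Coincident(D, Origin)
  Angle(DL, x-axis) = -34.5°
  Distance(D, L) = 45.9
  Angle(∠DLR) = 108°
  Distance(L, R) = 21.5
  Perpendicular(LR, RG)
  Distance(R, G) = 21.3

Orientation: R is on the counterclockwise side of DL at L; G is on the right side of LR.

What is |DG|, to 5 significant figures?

74.110

D is at the origin; DL runs at -34.5° with length 45.9, so L = 45.9·(cos -34.5°, sin -34.5°) = (37.827, -25.998). ∠DLR = 108.0°, so LR runs at -34.5° + (180° − 108.0°) = 37.500° from the x-axis; with |LR| = 21.5, R = L + 21.5·(cos 37.500°, sin 37.500°) = (54.884, -12.910). LR ⟂ RG; with |RG| = 21.3 on the right of LR, G = R + 21.3·(0.60876, -0.79335) = (67.851, -29.808). Then |DG| = |G − D| = 74.110.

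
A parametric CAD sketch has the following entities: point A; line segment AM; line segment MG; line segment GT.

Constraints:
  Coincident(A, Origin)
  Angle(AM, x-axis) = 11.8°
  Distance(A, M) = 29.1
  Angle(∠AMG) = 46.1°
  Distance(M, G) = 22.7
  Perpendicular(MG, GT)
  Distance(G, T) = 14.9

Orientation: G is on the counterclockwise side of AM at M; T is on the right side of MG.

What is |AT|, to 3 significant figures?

36.0

A is at the origin; AM runs at 11.8° with length 29.1, so M = 29.1·(cos 11.8°, sin 11.8°) = (28.5, 5.95). ∠AMG = 46.1°, so MG runs at 11.8° + (180° − 46.1°) = 146° from the x-axis; with |MG| = 22.7, G = M + 22.7·(cos 146°, sin 146°) = (9.73, 18.7). MG ⟂ GT; with |GT| = 14.9 on the right of MG, T = G + 14.9·(0.564, 0.826) = (18.1, 31.1). Then |AT| = |T − A| = 36.0.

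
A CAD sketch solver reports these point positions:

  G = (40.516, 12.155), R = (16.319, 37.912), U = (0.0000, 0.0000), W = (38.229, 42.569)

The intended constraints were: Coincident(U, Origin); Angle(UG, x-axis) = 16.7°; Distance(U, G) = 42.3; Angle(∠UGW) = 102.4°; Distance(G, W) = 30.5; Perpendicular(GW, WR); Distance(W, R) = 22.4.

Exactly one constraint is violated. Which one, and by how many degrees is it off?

Perpendicular(GW, WR) — off by 7.70°.

U = (0.00, 0.00) ✓; UG at 16.70° ✓; |UG| = 42.30 ✓; ∠UGW = 102.4° ✓; |GW| = 30.50 ✓; ∠(GW, WR) = 97.70° ✗; |WR| = 22.40 ✓.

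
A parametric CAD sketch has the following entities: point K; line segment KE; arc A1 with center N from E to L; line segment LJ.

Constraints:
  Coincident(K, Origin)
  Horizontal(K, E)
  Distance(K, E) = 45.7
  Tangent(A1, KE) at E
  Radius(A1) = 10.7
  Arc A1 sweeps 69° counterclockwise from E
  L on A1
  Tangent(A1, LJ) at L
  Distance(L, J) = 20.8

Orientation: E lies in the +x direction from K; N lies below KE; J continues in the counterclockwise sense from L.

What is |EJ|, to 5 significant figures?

31.545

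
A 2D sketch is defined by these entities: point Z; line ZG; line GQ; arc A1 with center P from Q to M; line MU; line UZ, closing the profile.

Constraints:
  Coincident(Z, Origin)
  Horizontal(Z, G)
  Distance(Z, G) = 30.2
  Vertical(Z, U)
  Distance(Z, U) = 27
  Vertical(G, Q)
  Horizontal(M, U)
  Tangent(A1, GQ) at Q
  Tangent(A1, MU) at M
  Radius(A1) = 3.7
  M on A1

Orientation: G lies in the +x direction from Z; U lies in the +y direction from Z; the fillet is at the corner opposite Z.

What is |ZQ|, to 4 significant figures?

38.14

Z is at the origin; Z and G share the same y with |ZG| = 30.2 and G on the +x side, so G = (30.20, 0.000). Z and U share the same x with |ZU| = 27.0 and U on the +y side, so U = (0.000, 27.00). The virtual corner opposite Z is at (30.20, 27.00). A1 meets GQ tangentially, so PQ is at right angles to GQ and the tangent condition forces PM to be normal to MU, with radius 3.7, so the center P sits 3.7 in from both sides at P = (26.50, 23.30). That places the tangent points at Q = (30.20, 23.30) on GQ and M = (26.50, 27.00) on MU. Then |ZQ| = |Q − Z| = 38.14.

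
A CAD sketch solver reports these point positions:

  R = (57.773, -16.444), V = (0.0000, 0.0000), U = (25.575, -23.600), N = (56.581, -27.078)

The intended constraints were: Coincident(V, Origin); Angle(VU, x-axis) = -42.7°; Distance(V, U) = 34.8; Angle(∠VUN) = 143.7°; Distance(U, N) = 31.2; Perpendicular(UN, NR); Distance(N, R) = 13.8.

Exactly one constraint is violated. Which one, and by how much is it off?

Distance(N, R) = 13.8 — off by 3.10.

V = (0.00, 0.00) ✓; VU at -42.70° ✓; |VU| = 34.80 ✓; ∠VUN = 143.7° ✓; |UN| = 31.20 ✓; ∠(UN, NR) = 90.00° ✓; |NR| = 10.70 ✗.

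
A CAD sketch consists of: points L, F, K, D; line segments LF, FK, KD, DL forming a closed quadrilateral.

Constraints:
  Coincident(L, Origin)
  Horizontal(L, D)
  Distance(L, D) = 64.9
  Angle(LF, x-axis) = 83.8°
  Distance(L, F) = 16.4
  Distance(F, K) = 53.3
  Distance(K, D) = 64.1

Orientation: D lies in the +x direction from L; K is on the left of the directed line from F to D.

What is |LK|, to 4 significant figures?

67.56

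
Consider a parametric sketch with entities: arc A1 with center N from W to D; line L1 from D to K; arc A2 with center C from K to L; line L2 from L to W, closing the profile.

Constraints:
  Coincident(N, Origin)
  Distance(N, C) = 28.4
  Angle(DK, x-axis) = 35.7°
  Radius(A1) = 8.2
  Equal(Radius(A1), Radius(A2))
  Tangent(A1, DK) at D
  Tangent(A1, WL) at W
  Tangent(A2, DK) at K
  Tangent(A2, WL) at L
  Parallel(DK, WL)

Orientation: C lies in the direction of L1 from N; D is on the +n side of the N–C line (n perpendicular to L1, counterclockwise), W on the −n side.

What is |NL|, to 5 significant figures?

29.560

Tangency of A1 to both parallel lines with radius 8.2 puts D and W at N ± 8.2·n: D = (-4.7850, 6.6591), W = (4.7850, -6.6591). Equal radii place K and L the same way about C: K = C + 8.2·n = (18.278, 23.232), L = C − 8.2·n = (27.848, 9.9135). Then |NL| = |L − N| = 29.560.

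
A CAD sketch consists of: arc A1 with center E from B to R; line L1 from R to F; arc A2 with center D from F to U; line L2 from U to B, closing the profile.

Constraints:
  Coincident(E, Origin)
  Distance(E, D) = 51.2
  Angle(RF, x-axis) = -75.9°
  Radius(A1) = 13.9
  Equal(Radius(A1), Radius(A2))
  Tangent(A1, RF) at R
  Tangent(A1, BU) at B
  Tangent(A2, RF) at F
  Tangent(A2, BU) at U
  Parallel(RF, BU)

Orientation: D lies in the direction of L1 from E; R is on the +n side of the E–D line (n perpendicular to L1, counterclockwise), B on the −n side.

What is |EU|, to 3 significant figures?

53.1

Tangency of A1 to both parallel lines with radius 13.9 puts R and B at E ± 13.9·n: R = (13.5, 3.39), B = (-13.5, -3.39). Equal radii place F and U the same way about D: F = D + 13.9·n = (26.0, -46.3), U = D − 13.9·n = (-1.01, -53.0). Then |EU| = |U − E| = 53.1.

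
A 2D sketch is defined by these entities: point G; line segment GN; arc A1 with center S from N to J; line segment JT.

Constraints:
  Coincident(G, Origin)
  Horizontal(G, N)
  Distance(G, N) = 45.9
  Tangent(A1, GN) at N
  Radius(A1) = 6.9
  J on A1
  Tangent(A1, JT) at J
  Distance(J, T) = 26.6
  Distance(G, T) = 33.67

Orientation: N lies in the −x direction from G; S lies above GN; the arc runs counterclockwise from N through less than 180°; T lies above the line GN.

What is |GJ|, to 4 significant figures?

40.56

Checks: ∠(SN, NG) = 90.00° ✓; |SJ| = 6.900 ✓; ∠(SJ, JT) = 90.00° ✓; |JT| = 26.60 ✓; |GT| = 33.67 ✓.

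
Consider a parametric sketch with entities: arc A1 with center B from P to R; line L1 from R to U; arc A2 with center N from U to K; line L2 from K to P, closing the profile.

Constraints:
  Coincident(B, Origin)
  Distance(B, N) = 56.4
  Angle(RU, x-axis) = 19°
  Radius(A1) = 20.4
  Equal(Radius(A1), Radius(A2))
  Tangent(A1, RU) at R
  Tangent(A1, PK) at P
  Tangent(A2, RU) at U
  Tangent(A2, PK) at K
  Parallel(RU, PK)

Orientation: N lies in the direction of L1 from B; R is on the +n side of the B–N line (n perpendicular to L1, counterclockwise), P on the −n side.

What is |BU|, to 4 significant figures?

59.98

Tangency of A1 to both parallel lines with radius 20.4 puts R and P at B ± 20.4·n: R = (-6.642, 19.29), P = (6.642, -19.29). Equal radii place U and K the same way about N: U = N + 20.4·n = (46.69, 37.65), K = N − 20.4·n = (59.97, -0.9265). Then |BU| = |U − B| = 59.98.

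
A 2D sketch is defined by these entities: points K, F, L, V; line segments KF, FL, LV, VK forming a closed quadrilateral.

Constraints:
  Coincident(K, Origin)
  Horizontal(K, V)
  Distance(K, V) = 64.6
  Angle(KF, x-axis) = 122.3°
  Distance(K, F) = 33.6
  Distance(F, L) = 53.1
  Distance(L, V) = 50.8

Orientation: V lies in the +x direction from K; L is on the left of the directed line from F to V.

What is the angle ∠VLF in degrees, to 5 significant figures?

114.32°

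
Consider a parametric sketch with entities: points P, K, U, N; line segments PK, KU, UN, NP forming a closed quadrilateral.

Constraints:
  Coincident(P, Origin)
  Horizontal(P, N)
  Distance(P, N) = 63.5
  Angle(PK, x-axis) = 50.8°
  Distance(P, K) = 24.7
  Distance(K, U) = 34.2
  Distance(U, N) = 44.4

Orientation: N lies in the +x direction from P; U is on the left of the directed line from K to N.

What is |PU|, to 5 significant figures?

58.450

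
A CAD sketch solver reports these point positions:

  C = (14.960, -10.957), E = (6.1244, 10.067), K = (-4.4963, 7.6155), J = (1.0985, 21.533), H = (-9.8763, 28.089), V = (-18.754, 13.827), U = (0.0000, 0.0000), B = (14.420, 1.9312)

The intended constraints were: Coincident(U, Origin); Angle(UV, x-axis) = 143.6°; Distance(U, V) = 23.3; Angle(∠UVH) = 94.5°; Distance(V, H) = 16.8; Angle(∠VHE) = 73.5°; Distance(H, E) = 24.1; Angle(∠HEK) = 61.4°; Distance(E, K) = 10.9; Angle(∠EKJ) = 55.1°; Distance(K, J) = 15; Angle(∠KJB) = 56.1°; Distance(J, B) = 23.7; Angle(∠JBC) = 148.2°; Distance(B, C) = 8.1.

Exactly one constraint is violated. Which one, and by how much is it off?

Distance(B, C) = 8.1 — off by 4.80.

U = (0.00, 0.00) ✓; UV at 143.6° ✓; |UV| = 23.30 ✓; ∠UVH = 94.50° ✓; |VH| = 16.80 ✓; ∠VHE = 73.50° ✓; |HE| = 24.10 ✓; ∠HEK = 61.40° ✓; |EK| = 10.90 ✓; ∠EKJ = 55.10° ✓; |KJ| = 15.00 ✓; ∠KJB = 56.10° ✓; |JB| = 23.70 ✓; ∠JBC = 148.2° ✓; |BC| = 12.90 ✗.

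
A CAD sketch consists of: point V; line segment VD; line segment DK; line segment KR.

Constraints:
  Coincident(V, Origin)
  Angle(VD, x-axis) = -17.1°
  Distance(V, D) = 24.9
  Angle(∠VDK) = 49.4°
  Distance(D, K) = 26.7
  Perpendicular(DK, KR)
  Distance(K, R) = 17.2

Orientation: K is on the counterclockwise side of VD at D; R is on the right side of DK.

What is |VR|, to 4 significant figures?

37.60

∠VDK = 49.4°, so DK runs at -17.1° + (180° − 49.4°) = 113.5° from the x-axis; with |DK| = 26.7, K = D + 26.7·(cos 113.5°, sin 113.5°) = (13.15, 17.16). The perpendicularity gives KR at right angles to DK; with |KR| = 17.2 on the right of DK, R = K + 17.2·(0.9171, 0.3987) = (28.93, 24.02). Then |VR| = |R − V| = 37.60.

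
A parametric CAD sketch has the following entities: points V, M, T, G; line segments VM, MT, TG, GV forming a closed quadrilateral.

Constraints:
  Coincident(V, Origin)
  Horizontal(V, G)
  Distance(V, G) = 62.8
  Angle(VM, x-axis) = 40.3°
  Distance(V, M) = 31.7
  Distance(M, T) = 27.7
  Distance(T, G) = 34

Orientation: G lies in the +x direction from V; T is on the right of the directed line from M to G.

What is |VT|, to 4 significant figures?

30.21

Checks: |MT| = 27.70 ✓; |TG| = 34.00 ✓.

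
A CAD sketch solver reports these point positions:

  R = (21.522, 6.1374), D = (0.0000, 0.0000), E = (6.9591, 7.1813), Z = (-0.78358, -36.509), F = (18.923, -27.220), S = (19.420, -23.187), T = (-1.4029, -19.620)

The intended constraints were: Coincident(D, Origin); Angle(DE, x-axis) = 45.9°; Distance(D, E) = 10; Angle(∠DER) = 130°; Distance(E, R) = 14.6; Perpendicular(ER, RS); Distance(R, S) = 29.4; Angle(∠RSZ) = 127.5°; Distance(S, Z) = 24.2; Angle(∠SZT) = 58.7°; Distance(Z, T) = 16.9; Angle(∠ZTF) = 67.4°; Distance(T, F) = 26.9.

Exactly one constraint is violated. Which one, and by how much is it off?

Distance(T, F) = 26.9 — off by 5.20.

D = (0.00, 0.00) ✓; DE at 45.90° ✓; |DE| = 10.00 ✓; ∠DER = 130.0° ✓; |ER| = 14.60 ✓; ∠(ER, RS) = 90.00° ✓; |RS| = 29.40 ✓; ∠RSZ = 127.5° ✓; |SZ| = 24.20 ✓; ∠SZT = 58.70° ✓; |ZT| = 16.90 ✓; ∠ZTF = 67.40° ✓; |TF| = 21.70 ✗.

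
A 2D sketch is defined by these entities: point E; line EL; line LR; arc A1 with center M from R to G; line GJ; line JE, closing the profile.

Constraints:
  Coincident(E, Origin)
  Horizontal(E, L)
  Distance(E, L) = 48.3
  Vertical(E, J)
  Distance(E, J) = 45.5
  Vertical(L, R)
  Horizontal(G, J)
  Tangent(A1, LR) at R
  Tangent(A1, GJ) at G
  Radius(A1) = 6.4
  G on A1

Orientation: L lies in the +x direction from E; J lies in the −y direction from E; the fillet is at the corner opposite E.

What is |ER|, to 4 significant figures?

62.14

E is at the origin; EL is horizontal with |EL| = 48.3 and L on the +x side, so L = (48.30, 0.000). EJ is vertical with |EJ| = 45.5 and J on the −y side, so J = (0.000, -45.50). The virtual corner opposite E is at (48.30, -45.50). Tangency of A1 to LR means the radius MR is perpendicular to LR and A1 meets GJ tangentially, so MG is at right angles to GJ, with radius 6.4, so the center M sits 6.4 in from both sides at M = (41.90, -39.10). That places the tangent points at R = (48.30, -39.10) on LR and G = (41.90, -45.50) on GJ. Then |ER| = |R − E| = 62.14.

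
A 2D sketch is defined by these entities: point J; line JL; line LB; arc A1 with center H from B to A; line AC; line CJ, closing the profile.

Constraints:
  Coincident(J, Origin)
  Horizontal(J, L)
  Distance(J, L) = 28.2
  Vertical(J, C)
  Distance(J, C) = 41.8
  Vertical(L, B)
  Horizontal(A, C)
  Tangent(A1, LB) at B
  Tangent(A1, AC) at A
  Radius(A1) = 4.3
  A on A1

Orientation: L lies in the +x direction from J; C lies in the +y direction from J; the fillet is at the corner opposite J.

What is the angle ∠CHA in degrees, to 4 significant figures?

79.80°

The virtual corner opposite J is at (28.20, 41.80). A1 meets LB tangentially, so HB is at right angles to LB and A1 meets AC tangentially, so HA is at right angles to AC, with radius 4.3, so the center H sits 4.3 in from both sides at H = (23.90, 37.50). That places the tangent points at B = (28.20, 37.50) on LB and A = (23.90, 41.80) on AC. Then cos ∠CHA = HC·HA / (|HC||HA|), giving 79.80°.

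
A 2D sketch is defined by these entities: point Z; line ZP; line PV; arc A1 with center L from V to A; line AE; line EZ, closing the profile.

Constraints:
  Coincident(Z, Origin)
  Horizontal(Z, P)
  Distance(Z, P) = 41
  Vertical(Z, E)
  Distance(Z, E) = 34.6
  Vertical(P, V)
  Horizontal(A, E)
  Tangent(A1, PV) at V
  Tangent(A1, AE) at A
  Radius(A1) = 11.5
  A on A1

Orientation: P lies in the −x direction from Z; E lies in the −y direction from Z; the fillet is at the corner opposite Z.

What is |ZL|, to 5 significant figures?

37.468

ZE is vertical with |ZE| = 34.6 and E on the −y side, so E = (0.0000, -34.600). The virtual corner opposite Z is at (-41.000, -34.600). Tangency of A1 to PV means the radius LV is perpendicular to PV and since A1 is tangent to AE there, LA ⟂ AE, with radius 11.5, so the center L sits 11.5 in from both sides at L = (-29.500, -23.100). Then |ZL| = |L − Z| = 37.468.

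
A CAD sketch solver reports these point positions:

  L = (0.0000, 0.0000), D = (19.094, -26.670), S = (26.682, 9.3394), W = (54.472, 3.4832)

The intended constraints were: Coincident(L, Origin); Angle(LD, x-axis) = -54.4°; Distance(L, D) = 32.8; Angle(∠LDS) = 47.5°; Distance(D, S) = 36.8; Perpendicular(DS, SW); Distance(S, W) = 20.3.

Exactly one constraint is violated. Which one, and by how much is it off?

Distance(S, W) = 20.3 — off by 8.10.

L = (0.00, 0.00) ✓; LD at -54.40° ✓; |LD| = 32.80 ✓; ∠LDS = 47.50° ✓; |DS| = 36.80 ✓; ∠(DS, SW) = 90.00° ✓; |SW| = 28.40 ✗.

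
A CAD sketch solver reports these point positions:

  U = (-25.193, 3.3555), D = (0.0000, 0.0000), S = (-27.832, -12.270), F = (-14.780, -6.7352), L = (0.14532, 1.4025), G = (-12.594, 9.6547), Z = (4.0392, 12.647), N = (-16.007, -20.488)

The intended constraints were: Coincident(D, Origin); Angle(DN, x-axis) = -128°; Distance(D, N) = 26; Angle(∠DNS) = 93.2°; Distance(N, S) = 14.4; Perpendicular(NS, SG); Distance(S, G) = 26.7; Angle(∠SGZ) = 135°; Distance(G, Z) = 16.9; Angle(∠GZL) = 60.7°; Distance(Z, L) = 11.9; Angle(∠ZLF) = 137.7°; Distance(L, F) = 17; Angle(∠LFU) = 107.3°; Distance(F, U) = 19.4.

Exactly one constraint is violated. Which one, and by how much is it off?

Distance(F, U) = 19.4 — off by 4.90.

D = (0.00, 0.00) ✓; DN at -128.0° ✓; |DN| = 26.00 ✓; ∠DNS = 93.20° ✓; |NS| = 14.40 ✓; ∠(NS, SG) = 90.00° ✓; |SG| = 26.70 ✓; ∠SGZ = 135.0° ✓; |GZ| = 16.90 ✓; ∠GZL = 60.70° ✓; |ZL| = 11.90 ✓; ∠ZLF = 137.7° ✓; |LF| = 17.00 ✓; ∠LFU = 107.3° ✓; |FU| = 14.50 ✗.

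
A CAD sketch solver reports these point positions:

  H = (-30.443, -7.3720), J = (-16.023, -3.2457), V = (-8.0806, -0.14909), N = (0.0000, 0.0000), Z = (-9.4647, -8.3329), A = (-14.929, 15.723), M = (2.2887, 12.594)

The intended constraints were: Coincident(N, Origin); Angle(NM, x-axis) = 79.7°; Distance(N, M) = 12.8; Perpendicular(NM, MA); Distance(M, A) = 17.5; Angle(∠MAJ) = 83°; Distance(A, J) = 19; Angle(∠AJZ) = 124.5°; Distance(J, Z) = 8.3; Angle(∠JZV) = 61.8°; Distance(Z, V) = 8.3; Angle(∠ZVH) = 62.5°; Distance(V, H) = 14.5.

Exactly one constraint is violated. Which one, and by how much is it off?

Distance(V, H) = 14.5 — off by 9.00.

N = (0.00, 0.00) ✓; NM at 79.70° ✓; |NM| = 12.80 ✓; ∠(NM, MA) = 90.00° ✓; |MA| = 17.50 ✓; ∠MAJ = 83.00° ✓; |AJ| = 19.00 ✓; ∠AJZ = 124.5° ✓; |JZ| = 8.300 ✓; ∠JZV = 61.80° ✓; |ZV| = 8.300 ✓; ∠ZVH = 62.50° ✓; |VH| = 23.50 ✗.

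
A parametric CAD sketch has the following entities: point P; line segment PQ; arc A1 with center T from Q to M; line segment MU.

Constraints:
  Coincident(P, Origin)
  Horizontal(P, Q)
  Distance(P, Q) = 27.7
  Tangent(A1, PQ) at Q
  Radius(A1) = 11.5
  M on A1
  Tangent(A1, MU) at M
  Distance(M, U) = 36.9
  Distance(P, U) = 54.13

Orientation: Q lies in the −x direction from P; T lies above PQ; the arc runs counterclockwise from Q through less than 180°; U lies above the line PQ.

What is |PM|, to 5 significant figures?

20.943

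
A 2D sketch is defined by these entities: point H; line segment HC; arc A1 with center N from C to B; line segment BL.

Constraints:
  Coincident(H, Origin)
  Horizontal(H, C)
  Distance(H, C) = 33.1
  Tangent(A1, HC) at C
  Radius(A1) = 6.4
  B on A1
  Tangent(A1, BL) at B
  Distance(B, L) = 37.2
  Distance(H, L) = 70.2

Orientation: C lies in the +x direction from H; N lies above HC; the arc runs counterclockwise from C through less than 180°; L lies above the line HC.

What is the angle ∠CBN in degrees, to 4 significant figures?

68.86°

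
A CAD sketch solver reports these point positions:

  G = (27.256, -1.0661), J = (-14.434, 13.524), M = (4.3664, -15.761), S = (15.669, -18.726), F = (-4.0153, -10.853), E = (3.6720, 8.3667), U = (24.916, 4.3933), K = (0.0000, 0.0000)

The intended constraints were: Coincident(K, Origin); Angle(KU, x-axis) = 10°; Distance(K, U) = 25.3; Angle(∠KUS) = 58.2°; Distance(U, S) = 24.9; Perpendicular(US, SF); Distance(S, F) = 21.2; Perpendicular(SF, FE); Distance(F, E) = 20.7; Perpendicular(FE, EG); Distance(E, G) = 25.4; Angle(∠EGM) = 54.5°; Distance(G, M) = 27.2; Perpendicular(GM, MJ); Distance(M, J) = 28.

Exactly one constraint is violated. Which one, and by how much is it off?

Distance(M, J) = 28 — off by 6.80.

K = (0.00, 0.00) ✓; KU at 10.00° ✓; |KU| = 25.30 ✓; ∠KUS = 58.20° ✓; |US| = 24.90 ✓; ∠(US, SF) = 90.00° ✓; |SF| = 21.20 ✓; ∠(SF, FE) = 90.00° ✓; |FE| = 20.70 ✓; ∠(FE, EG) = 90.00° ✓; |EG| = 25.40 ✓; ∠EGM = 54.50° ✓; |GM| = 27.20 ✓; ∠(GM, MJ) = 90.00° ✓; |MJ| = 34.80 ✗.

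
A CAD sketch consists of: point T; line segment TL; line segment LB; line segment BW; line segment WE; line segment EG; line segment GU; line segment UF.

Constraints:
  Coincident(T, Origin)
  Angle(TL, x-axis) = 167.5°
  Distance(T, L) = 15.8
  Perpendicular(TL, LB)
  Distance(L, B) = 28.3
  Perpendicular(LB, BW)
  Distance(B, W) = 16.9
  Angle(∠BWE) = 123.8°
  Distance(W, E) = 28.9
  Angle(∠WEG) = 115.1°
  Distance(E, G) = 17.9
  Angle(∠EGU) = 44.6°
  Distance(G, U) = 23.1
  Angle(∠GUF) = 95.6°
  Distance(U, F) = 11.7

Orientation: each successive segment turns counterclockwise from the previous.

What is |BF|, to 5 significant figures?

32.162

T is at the origin; TL runs at 167.5° with length 15.8, so L = (-15.425, 3.4197). TL is perpendicular to LB, so LB runs at -102.50°; with |LB| = 28.3, B = (-21.551, -24.209). LB is perpendicular to BW, so BW runs at -12.500°; with |BW| = 16.9, W = (-5.0513, -27.867). ∠BWE = 123.8° gives WE at 43.700° from the x-axis; with |WE| = 28.9, E = (15.842, -7.9008). ∠WEG = 115.1° gives EG at 108.60° from the x-axis; with |EG| = 17.9, G = (10.133, 9.0643). ∠EGU = 44.6° gives GU at -116.00° from the x-axis; with |GU| = 23.1, U = (0.0066899, -11.698). ∠GUF = 95.6° gives UF at -31.600° from the x-axis; with |UF| = 11.7, F = (9.9719, -17.828). Then |BF| = |F − B| = 32.162.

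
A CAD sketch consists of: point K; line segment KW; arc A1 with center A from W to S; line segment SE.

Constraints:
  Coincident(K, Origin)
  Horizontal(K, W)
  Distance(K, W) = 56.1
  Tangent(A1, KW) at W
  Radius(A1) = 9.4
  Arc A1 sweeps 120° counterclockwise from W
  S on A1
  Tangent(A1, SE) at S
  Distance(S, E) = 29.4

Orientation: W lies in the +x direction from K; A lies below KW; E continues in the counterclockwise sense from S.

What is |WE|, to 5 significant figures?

40.101

On A1, W sits at bearing 90° from A; a 120° counterclockwise sweep puts S at bearing 210°, so S = A + 9.4·(cos 210°, sin 210°) = (47.959, -14.100). A1 meets SE tangentially, so AS is at right angles to SE, so SE runs along (−sin 210°, cos 210°); with |SE| = 29.4, E = (62.659, -39.561). Then |WE| = |E − W| = 40.101.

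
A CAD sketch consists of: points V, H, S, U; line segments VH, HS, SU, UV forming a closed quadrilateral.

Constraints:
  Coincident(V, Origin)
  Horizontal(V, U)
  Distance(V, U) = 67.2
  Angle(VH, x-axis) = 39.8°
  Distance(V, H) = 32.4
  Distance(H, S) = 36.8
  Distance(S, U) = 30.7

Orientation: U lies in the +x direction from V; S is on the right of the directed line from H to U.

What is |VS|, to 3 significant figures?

41.5

V is at the origin; VU is horizontal with |VU| = 67.2 and U in +x, so U = (67.2, 0). VH runs at 39.8° with |VH| = 32.4, so H = (24.9, 20.7). S is determined by |HS| = 36.8 and |SU| = 30.7 together: it lies at the intersection of circle(H, 36.8) and circle(U, 30.7). With |HU| = 47.1, the foot of the radical line on HU is 27.9 from H and the perpendicular offset is √(36.8² − 27.9²) = 24.0. Taking the right-of-HU solution: S = (39.4, -13.1).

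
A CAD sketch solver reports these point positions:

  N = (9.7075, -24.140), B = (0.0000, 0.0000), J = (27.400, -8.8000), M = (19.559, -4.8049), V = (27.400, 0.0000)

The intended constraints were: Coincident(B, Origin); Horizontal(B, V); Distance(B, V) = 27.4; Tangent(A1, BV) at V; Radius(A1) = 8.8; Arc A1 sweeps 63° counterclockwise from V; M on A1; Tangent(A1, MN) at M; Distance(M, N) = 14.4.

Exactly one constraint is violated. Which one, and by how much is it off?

Distance(M, N) = 14.4 — off by 7.30.

B = (0.00, 0.00) ✓; B.y = 0.00, V.y = 0.00 ✓; |BV| = 27.40 ✓; ∠(JV, VB) = 90.00° ✓; |JV| = 8.800 ✓; bearing(J→M) − bearing(J→V) = 63.00° ✓; |JM| = 8.800 ✓; ∠(JM, MN) = 90.00° ✓; |MN| = 21.70 ✗.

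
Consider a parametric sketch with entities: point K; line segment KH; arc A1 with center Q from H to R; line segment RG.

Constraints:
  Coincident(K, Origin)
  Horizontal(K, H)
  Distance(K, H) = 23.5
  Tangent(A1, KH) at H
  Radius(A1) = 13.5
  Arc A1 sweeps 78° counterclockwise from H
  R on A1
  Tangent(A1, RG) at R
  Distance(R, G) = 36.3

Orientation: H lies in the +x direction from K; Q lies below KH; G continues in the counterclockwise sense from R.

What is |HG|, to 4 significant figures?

50.65

On A1, H sits at bearing 90° from Q; a 78° counterclockwise sweep puts R at bearing 168°, so R = Q + 13.5·(cos 168°, sin 168°) = (10.30, -10.69). Since A1 is tangent to RG there, QR ⟂ RG, so RG runs along (−sin 168°, cos 168°); with |RG| = 36.3, G = (2.748, -46.20). Then |HG| = |G − H| = 50.65.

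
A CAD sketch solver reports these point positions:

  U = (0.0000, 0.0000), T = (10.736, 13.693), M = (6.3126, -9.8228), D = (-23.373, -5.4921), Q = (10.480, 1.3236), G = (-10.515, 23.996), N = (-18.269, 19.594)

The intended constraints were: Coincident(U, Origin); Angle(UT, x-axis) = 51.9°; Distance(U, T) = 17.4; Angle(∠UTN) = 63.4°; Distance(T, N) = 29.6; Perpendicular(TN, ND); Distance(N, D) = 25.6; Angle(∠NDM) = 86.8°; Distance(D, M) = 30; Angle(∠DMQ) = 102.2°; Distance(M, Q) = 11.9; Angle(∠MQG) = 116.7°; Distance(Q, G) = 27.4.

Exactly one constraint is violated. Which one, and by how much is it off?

Distance(Q, G) = 27.4 — off by 3.50.

U = (0.00, 0.00) ✓; UT at 51.90° ✓; |UT| = 17.40 ✓; ∠UTN = 63.40° ✓; |TN| = 29.60 ✓; ∠(TN, ND) = 90.00° ✓; |ND| = 25.60 ✓; ∠NDM = 86.80° ✓; |DM| = 30.00 ✓; ∠DMQ = 102.2° ✓; |MQ| = 11.90 ✓; ∠MQG = 116.7° ✓; |QG| = 30.90 ✗.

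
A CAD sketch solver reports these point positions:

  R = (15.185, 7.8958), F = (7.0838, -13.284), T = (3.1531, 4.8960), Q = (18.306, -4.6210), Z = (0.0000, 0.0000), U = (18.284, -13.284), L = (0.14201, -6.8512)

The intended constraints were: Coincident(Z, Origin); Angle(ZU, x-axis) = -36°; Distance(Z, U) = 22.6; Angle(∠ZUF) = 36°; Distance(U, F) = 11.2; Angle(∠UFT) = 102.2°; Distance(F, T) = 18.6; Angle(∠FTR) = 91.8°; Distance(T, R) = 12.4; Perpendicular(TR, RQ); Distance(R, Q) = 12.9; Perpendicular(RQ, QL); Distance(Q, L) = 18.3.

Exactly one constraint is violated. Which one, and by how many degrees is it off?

Perpendicular(RQ, QL) — off by 7.00°.

Z = (0.00, 0.00) ✓; ZU at -36.00° ✓; |ZU| = 22.60 ✓; ∠ZUF = 36.00° ✓; |UF| = 11.20 ✓; ∠UFT = 102.2° ✓; |FT| = 18.60 ✓; ∠FTR = 91.80° ✓; |TR| = 12.40 ✓; ∠(TR, RQ) = 90.00° ✓; |RQ| = 12.90 ✓; ∠(RQ, QL) = 97.00° ✗; |QL| = 18.30 ✓.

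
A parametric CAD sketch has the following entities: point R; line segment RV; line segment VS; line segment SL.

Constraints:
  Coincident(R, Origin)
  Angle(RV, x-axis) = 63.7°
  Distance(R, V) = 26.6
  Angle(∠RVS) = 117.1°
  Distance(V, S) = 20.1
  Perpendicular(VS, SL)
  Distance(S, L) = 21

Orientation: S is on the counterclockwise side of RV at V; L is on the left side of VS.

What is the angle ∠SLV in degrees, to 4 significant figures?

43.75°

R is at the origin; RV runs at 63.7° with length 26.6, so V = 26.6·(cos 63.7°, sin 63.7°) = (11.79, 23.85). ∠RVS = 117.1°, so VS runs at 63.7° + (180° − 117.1°) = 126.6° from the x-axis; with |VS| = 20.1, S = V + 20.1·(cos 126.6°, sin 126.6°) = (-0.1984, 39.98). VS is perpendicular to SL; with |SL| = 21.0 on the left of VS, L = S + 21.0·(-0.8028, -0.5962) = (-17.06, 27.46). Then cos ∠SLV = LS·LV / (|LS||LV|), giving 43.75°.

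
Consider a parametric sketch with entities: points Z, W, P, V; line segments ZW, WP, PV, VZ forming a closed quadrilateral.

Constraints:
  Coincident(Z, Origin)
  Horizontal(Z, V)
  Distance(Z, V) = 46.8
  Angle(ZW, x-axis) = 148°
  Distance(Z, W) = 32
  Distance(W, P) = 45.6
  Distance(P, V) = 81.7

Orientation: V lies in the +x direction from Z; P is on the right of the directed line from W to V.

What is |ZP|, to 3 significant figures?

41.2

Checks: |WP| = 45.60 ✓; |PV| = 81.70 ✓.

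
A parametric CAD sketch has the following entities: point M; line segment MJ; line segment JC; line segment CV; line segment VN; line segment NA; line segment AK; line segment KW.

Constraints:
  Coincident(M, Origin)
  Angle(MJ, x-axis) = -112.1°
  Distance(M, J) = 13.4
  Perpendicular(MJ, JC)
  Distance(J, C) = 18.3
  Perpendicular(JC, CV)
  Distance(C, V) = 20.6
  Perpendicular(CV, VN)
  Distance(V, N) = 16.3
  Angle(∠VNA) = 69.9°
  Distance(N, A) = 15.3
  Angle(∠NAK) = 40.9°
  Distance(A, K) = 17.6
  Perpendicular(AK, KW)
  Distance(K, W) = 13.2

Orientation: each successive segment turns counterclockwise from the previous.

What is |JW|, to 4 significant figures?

27.40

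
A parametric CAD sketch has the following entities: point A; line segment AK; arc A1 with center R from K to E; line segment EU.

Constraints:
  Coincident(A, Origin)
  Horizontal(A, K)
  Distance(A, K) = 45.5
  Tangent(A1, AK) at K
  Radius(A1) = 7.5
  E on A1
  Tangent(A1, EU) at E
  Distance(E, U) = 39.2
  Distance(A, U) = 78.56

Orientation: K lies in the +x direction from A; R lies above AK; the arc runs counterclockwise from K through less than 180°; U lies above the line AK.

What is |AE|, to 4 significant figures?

52.69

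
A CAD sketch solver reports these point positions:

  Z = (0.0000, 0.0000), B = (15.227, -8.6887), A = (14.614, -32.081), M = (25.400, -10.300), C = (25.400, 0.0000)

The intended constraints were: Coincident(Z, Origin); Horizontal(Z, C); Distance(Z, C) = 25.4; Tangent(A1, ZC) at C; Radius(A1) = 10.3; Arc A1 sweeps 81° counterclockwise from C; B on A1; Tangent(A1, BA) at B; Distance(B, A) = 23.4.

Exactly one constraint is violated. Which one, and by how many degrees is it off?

Tangent(A1, BA) at B — off by 7.50°.

Z = (0.00, 0.00) ✓; Z.y = 0.00, C.y = 0.00 ✓; |ZC| = 25.40 ✓; ∠(MC, CZ) = 90.00° ✓; |MC| = 10.30 ✓; bearing(M→B) − bearing(M→C) = 81.00° ✓; |MB| = 10.30 ✓; ∠(MB, BA) = 82.50° ✗; |BA| = 23.40 ✓.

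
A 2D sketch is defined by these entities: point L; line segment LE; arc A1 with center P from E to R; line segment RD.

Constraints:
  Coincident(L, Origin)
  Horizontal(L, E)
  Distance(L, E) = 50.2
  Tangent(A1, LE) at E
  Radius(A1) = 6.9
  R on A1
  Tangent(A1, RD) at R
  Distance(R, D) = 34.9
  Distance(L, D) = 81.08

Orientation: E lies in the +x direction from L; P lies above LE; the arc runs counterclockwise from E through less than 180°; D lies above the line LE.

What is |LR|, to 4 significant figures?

56.25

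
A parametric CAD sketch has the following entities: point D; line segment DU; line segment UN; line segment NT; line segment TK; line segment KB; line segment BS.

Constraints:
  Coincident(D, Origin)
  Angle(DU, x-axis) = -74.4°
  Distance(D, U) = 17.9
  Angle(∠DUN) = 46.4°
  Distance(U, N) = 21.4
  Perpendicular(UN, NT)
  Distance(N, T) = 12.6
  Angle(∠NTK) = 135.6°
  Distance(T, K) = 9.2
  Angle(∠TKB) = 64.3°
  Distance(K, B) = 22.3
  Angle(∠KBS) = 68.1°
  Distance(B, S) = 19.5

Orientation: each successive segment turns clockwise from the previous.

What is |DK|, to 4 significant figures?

6.740

UN is perpendicular to NT, so NT runs at 62.00°; with |NT| = 12.6, T = (-8.166, 3.931). ∠NTK = 135.6° gives TK at 17.60° from the x-axis; with |TK| = 9.2, K = (0.6033, 6.713). Then |DK| = |K − D| = 6.740.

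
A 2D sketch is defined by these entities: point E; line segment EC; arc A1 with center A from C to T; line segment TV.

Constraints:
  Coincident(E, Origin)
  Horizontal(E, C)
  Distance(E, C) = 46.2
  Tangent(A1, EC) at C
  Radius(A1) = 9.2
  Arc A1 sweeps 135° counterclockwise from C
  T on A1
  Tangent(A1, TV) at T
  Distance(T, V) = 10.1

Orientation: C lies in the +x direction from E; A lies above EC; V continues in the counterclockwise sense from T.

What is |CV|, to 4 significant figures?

22.86

E is at the origin; EC is horizontal with |EC| = 46.2 and C on the +x side, so C = (46.20, 0.000). Since A1 is tangent to EC there, AC ⟂ EC, so A = C + (0, 9.2) = (46.20, 9.200). On A1, C sits at bearing -90° from A; a 135° counterclockwise sweep puts T at bearing 45°, so T = A + 9.2·(cos 45°, sin 45°) = (52.71, 15.71). Since A1 is tangent to TV there, AT ⟂ TV, so TV runs along (−sin 45°, cos 45°); with |TV| = 10.1, V = (45.56, 22.85). Then |CV| = |V − C| = 22.86.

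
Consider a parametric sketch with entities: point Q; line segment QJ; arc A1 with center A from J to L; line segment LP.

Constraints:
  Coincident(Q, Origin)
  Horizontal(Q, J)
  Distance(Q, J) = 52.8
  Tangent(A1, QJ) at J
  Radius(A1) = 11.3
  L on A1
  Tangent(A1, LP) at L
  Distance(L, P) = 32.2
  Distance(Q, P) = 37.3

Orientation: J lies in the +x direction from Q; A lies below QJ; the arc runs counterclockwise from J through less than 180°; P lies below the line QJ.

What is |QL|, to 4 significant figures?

44.28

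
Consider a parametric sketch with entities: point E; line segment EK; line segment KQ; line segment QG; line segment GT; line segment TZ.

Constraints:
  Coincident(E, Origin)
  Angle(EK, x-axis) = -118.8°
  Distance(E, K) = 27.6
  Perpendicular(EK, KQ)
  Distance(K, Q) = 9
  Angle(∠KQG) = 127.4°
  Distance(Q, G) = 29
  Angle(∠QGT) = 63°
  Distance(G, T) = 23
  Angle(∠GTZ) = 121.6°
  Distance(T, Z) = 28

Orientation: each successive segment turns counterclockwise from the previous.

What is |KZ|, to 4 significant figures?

16.07

E is at the origin; EK runs at -118.8° with length 27.6, so K = (-13.30, -24.19). The perpendicularity gives KQ at right angles to EK, so KQ runs at -28.80°; with |KQ| = 9.0, Q = (-5.410, -28.52). ∠KQG = 127.4° gives QG at 23.80° from the x-axis; with |QG| = 29.0, G = (21.12, -16.82). ∠QGT = 63.0° gives GT at 140.8° from the x-axis; with |GT| = 23.0, T = (3.300, -2.282). ∠GTZ = 121.6° gives TZ at -160.8° from the x-axis; with |TZ| = 28.0, Z = (-23.14, -11.49). Then |KZ| = |Z − K| = 16.07.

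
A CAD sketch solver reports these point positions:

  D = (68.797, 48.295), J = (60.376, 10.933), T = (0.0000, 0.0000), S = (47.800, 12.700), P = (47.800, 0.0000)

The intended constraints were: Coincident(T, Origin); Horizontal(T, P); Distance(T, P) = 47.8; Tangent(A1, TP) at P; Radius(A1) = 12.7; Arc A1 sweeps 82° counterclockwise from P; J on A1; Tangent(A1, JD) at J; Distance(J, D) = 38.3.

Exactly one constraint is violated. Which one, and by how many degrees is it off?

Tangent(A1, JD) at J — off by 4.70°.

T = (0.00, 0.00) ✓; T.y = 0.00, P.y = 0.00 ✓; |TP| = 47.80 ✓; ∠(SP, PT) = 90.00° ✓; |SP| = 12.70 ✓; bearing(S→J) − bearing(S→P) = 82.00° ✓; |SJ| = 12.70 ✓; ∠(SJ, JD) = 94.70° ✗; |JD| = 38.30 ✓.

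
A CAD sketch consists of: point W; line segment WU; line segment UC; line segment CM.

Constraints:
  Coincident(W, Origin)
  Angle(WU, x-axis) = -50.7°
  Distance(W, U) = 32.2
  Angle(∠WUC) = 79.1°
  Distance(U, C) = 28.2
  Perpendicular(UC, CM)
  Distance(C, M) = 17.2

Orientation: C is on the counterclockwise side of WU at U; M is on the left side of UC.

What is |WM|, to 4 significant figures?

26.40

∠WUC = 79.1°, so UC runs at -50.7° + (180° − 79.1°) = 50.20° from the x-axis; with |UC| = 28.2, C = U + 28.2·(cos 50.20°, sin 50.20°) = (38.45, -3.252). UC is perpendicular to CM; with |CM| = 17.2 on the left of UC, M = C + 17.2·(-0.7683, 0.6401) = (25.23, 7.758). Then |WM| = |M − W| = 26.40.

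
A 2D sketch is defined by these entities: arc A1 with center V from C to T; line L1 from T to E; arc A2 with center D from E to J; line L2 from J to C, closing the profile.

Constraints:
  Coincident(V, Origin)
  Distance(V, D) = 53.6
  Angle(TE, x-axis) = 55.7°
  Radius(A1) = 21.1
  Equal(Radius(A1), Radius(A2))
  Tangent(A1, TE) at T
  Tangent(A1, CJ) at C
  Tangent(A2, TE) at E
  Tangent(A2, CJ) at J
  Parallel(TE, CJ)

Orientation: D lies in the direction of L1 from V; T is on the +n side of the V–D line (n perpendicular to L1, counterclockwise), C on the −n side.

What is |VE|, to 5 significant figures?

57.604

The slot axis is L1's direction at 55.7°, so u = (cos 55.7°, sin 55.7°) = (0.56353, 0.82610) and n = (−sin 55.7°, cos 55.7°) = (-0.82610, 0.56353). V is at the origin and D lies 53.6 along u from V, so D = 53.6·u = (30.205, 44.279). Tangency of A1 to both parallel lines with radius 21.1 puts T and C at V ± 21.1·n: T = (-17.431, 11.890), C = (17.431, -11.890). Equal radii place E and J the same way about D: E = D + 21.1·n = (12.774, 56.169), J = D − 21.1·n = (47.636, 32.388). Then |VE| = |E − V| = 57.604.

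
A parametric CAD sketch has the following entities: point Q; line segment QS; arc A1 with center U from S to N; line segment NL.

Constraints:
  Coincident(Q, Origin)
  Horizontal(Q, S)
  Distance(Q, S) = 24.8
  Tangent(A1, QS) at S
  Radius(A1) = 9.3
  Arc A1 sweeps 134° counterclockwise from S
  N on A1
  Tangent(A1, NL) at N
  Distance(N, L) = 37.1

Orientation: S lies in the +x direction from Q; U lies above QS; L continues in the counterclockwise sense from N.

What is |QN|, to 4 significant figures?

35.21

Q is at the origin; QS is horizontal with |QS| = 24.8 and S on the +x side, so S = (24.80, 0.000). Since A1 is tangent to QS there, US ⟂ QS, so U = S + (0, 9.3) = (24.80, 9.300). On A1, S sits at bearing -90° from U; a 134° counterclockwise sweep puts N at bearing 44°, so N = U + 9.3·(cos 44°, sin 44°) = (31.49, 15.76). Then |QN| = |N − Q| = 35.21.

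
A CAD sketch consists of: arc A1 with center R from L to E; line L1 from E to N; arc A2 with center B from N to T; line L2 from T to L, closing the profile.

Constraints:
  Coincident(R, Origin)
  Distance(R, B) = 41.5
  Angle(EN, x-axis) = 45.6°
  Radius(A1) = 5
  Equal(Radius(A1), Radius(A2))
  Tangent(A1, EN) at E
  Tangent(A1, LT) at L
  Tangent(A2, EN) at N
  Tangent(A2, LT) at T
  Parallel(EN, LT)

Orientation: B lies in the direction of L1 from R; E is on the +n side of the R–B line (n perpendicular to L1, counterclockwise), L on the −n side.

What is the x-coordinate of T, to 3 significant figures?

32.6

The slot axis is L1's direction at 45.6°, so u = (cos 45.6°, sin 45.6°) = (0.700, 0.714) and n = (−sin 45.6°, cos 45.6°) = (-0.714, 0.700). R is at the origin and B lies 41.5 along u from R, so B = 41.5·u = (29.0, 29.7). Tangency of A1 to both parallel lines with radius 5.0 puts E and L at R ± 5.0·n: E = (-3.57, 3.50), L = (3.57, -3.50). Equal radii place N and T the same way about B: N = B + 5.0·n = (25.5, 33.1), T = B − 5.0·n = (32.6, 26.2). So T.x = 32.6.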